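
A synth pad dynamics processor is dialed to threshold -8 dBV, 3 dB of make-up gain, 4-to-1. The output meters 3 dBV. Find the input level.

Before make-up, the level was 3 − 3 = 0 dBV.
That's 8 dB above the -8 dBV threshold.
Before 4:1 compression the overshoot was 8 × 4 = 32 dB, so input = -8 + 32 = 24 dBV.

24 dBV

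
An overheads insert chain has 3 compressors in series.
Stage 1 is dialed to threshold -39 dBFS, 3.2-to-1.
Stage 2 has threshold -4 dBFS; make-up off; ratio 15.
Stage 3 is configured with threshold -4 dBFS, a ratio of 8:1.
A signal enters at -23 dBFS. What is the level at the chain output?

Stage 1: overshoot 16 dB → 16/3.2 = 5 dB → -34 dBFS.
Stage 2: -34 dBFS ≤ -4 dBFS, so stage 2 doesn't engage; output -34 dBFS.
Stage 3: -34 dBFS ≤ -4 dBFS, so stage 3 doesn't engage; output -34 dBFS.

-34 dBFS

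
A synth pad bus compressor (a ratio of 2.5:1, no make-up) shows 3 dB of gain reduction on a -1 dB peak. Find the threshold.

-6 dB

Gain reduction = -1 − (-4) = 3 dB; output overshoot = GR / (R − 1) = 3 / 1.5 = 2 dB.
Threshold = output − output overshoot = -4 − 2 = -6 dB.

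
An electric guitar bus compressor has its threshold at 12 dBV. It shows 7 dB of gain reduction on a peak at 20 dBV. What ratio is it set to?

Input overshoot = 20 − 12 = 8 dB.
Output overshoot = 8 − 7 = 1 dB.
Ratio = input overshoot / output overshoot = 8 / 1 = 8.

8:1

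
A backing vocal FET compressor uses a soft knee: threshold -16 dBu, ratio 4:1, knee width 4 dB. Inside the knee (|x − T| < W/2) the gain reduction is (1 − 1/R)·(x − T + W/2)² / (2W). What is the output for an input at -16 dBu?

x − T + W/2 = -16 − (-16) + 2 = 2.
GR = (1 − 1/4) × 2² / 8 = 0.75 × 4 / 8 = 0.375 dB.
Output = -16 − 0.375 = -16.375 dBu.

-16.375 dBu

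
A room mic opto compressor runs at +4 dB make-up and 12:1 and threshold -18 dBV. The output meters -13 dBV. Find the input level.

-6 dBV

Before make-up, the level was -13 − 4 = -17 dBV.
Post-compression overshoot = -17 − (-18) = 1 dB.
Before 12:1 compression the overshoot was 1 × 12 = 12 dB, so input = -18 + 12 = -6 dBV.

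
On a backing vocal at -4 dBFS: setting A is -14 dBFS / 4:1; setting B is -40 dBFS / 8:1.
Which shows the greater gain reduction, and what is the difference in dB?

A: 10 dB over, compressed to 2.5 dB over, so 7.5 dB of GR.
B: 36 dB over, compressed to 4.5 dB over, so 31.5 dB of GR.
B applies 24 dB more gain reduction.

B, by 24 dB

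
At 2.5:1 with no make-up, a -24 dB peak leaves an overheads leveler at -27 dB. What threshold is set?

-29 dB

Let T be the threshold. Output overshoot = (input overshoot)/R, so -27 − T = (-24 − T)/2.5.
2.5·(-27 − T) = -24 − T → 1.5·T = -67.5 − (-24) = -43.5.
T = -43.5/1.5 = -29 dB.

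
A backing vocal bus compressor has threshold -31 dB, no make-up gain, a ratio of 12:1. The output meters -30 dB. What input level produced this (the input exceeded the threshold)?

The compressed level sits -30 − (-31) = 1 dB over threshold.
Before 12:1 compression the overshoot was 1 × 12 = 12 dB, so input = -31 + 12 = -19 dB.

-19 dB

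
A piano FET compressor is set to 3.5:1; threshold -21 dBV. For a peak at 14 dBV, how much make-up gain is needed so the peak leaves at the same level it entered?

25 dB

Without make-up, output = threshold + overshoot/3.5 = -21 + 10 = -11 dBV.
Gap to target: 25 dB.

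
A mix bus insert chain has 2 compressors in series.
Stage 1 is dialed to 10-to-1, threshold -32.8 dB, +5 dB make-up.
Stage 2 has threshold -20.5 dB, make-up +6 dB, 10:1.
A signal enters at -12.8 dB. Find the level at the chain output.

Stage 1: overshoot 20 dB → 20/10 = 2 dB → -30.8 dB; +5 dB make-up → -25.8 dB.
Stage 2: -25.8 dB ≤ -20.5 dB, so stage 2 doesn't engage; make-up brings it to -19.8 dB.

-19.8 dB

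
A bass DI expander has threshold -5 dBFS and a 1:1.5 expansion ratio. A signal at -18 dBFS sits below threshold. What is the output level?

Undershoot = (-5) − (-18) = 13 dB.
At 1:1.5, that expands to 19.5 dB under threshold.
Output = -5 − 19.5 = -24.5 dBFS.

-24.5 dBFS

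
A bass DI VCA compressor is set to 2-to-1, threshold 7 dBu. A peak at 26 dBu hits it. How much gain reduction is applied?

26 dBu exceeds the threshold by 19 dB.
At 2:1, output sits 19/2 = 9.5 dB above threshold.
So the signal is attenuated by 19 − 9.5 = 9.5 dB.

9.5 dB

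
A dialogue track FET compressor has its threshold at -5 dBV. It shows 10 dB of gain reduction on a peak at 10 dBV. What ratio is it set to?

3:1

Input overshoot = 10 − (-5) = 15 dB.
Output overshoot = 15 − 10 = 5 dB.
Ratio = input overshoot / output overshoot = 15 / 5 = 3.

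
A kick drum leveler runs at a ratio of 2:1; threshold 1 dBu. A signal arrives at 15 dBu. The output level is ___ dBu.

8 dBu

15 dBu sits 14 dB over threshold.
The 14 dB excess becomes 7 dB after 2:1 reduction.
So the level is 1 + 7 = 8 dBu.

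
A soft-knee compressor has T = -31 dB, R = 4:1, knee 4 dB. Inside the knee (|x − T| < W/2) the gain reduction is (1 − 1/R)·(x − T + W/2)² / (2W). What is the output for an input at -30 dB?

x − T + W/2 = -30 − (-31) + 2 = 3.
GR = (1 − 1/4) × 3² / 8 = 0.75 × 9 / 8 = 0.84375 dB.
Output = -30 − 0.84375 = -30.84375 dB.

-30.84375 dB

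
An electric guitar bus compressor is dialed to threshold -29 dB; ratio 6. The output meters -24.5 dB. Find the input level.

-2 dB

Post-compression overshoot = -24.5 − (-29) = 4.5 dB.
Input overshoot = R × output overshoot = 27 dB → input = -29 + 27 = -2 dB.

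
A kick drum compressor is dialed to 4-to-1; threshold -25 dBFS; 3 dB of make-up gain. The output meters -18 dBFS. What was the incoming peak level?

Remove make-up: -18 − 3 = -21 dBFS.
Post-compression overshoot = -21 − (-25) = 4 dB.
Undo the ratio: input overshoot = 4 × 4 = 16 dB, giving input = -9 dBFS.

-9 dBFS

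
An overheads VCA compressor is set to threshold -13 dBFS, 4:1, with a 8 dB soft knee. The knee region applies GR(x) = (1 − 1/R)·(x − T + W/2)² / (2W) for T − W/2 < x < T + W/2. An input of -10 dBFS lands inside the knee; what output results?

x − T + W/2 = -10 − (-13) + 4 = 7.
GR = (1 − 1/4) × 7² / 16 = 0.75 × 49 / 16 = 2.296875 dB.
Output = -10 − 2.296875 = -12.296875 dBFS.

-12.296875 dBFS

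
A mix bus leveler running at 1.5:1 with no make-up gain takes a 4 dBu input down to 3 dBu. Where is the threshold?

Input is 3 dB above T (since output overshoot × R = input overshoot: (3 − T)·1.5 = 4 − T gives T = 1 dBu).
Check: 1 + (4 − 1)/1.5 = 1 + 2 = 3 dBu. ✓

1 dBu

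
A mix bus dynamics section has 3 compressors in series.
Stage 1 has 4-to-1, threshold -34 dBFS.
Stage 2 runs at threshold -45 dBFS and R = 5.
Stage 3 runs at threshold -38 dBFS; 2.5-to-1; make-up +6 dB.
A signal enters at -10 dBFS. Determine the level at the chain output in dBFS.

Stage 1: overshoot 24 dB → 24/4 = 6 dB → -28 dBFS.
Stage 2: overshoot 17 dB → 17/5 = 3.4 dB → -41.6 dBFS.
Stage 3: -41.6 dBFS is at or below the -38 dBFS threshold — no compression; make-up brings it to -35.6 dBFS.

-35.6 dBFS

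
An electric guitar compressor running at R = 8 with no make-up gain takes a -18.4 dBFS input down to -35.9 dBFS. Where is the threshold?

Input is 20 dB above T (since output overshoot × R = input overshoot: (-35.9 − T)·8 = -18.4 − T gives T = -38.4 dBFS).
Check: -38.4 + (-18.4 − (-38.4))/8 = -38.4 + 2.5 = -35.9 dBFS. ✓

-38.4 dBFS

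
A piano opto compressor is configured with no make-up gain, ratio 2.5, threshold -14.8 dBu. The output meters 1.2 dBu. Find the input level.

The compressed level sits 1.2 − (-14.8) = 16 dB over threshold.
Before 2.5:1 compression the overshoot was 16 × 2.5 = 40 dB, so input = -14.8 + 40 = 25.2 dBu.

25.2 dBu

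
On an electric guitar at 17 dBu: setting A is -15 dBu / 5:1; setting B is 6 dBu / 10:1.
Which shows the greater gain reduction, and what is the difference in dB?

A: overshoot 32 dB → output overshoot 6.4 dB → GR 25.6 dB.
B: overshoot 11 dB → output overshoot 1.1 dB → GR 9.9 dB.
A reduces 15.7 dB more.

A, by 15.7 dB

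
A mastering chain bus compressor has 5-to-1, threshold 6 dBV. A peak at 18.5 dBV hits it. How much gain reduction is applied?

The signal is 12.5 dB above threshold.
A 5:1 ratio leaves 2.5 dB of that excess.
So the signal is attenuated by 12.5 − 2.5 = 10 dB.

10 dB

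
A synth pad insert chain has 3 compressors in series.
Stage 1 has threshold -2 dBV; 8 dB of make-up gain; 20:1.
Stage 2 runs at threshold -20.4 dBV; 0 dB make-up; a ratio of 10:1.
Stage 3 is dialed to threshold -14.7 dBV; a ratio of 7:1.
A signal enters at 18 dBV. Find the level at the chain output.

-17.66 dBV

Stage 1: 18 dBV is 20 dB over -2 dBV; at 20:1 that becomes 1 dB over, giving -1 dBV; +8 dB make-up → 7 dBV.
Stage 2: overshoot 27.4 dB → 27.4/10 = 2.74 dB → -17.66 dBV.
Stage 3: -17.66 dBV is at or below the -14.7 dBV threshold — no compression; output -17.66 dBV.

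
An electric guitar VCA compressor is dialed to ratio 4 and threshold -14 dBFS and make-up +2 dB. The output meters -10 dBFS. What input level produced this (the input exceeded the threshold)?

Stripping the +2 dB make-up gives -12 dBFS at the gain stage.
Post-compression overshoot = -12 − (-14) = 2 dB.
Undo the ratio: input overshoot = 2 × 4 = 8 dB, giving input = -6 dBFS.

-6 dBFS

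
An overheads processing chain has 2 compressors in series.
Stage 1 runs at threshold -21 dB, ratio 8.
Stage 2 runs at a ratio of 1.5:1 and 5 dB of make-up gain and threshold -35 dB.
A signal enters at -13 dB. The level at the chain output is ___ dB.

Stage 1: overshoot 8 dB → 8/8 = 1 dB → -20 dB.
Stage 2: overshoot 15 dB → 15/1.5 = 10 dB → -25 dB; +5 dB make-up → -20 dB.

-20 dB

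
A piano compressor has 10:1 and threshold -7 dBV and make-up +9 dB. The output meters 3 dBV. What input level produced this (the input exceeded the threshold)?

3 dBV

Remove make-up: 3 − 9 = -6 dBV.
Post-compression overshoot = -6 − (-7) = 1 dB.
Input overshoot = R × output overshoot = 10 dB → input = -7 + 10 = 3 dBV.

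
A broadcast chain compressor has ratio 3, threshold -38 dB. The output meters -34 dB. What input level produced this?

Post-compression overshoot = -34 − (-38) = 4 dB.
Before 3:1 compression the overshoot was 4 × 3 = 12 dB, so input = -38 + 12 = -26 dB.

-26 dB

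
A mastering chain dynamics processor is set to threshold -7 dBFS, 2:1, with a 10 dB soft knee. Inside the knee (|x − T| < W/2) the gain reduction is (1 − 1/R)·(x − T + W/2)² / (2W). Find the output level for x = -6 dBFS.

-6.9 dBFS

x − T + W/2 = -6 − (-7) + 5 = 6.
GR = (1 − 1/2) × 6² / 20 = 0.5 × 36 / 20 = 0.9 dB.
Output = -6 − 0.9 = -6.9 dBFS.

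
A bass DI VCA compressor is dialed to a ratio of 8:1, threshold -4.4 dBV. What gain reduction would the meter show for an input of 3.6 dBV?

7 dB

The signal is 8 dB above threshold.
After 8:1 compression the overshoot becomes 8/8 = 1 dB.
So the signal is attenuated by 8 − 1 = 7 dB.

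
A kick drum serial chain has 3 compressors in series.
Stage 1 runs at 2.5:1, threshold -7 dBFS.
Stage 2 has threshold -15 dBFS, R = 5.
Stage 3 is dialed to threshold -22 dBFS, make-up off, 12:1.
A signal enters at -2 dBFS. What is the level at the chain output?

Stage 1: -2 dBFS is 5 dB over -7 dBFS; at 2.5:1 that becomes 2 dB over, giving -5 dBFS.
Stage 2: overshoot 10 dB → 10/5 = 2 dB → -13 dBFS.
Stage 3: 9 dB above -22 dBFS, reduced 12:1 to 0.75 dB above → -21.25 dBFS.

-21.25 dBFS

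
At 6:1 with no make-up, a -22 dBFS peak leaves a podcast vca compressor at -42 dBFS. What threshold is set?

Input is 24 dB above T (since output overshoot × R = input overshoot: (-42 − T)·6 = -22 − T gives T = -46 dBFS).
Check: -46 + (-22 − (-46))/6 = -46 + 4 = -42 dBFS. ✓

-46 dBFS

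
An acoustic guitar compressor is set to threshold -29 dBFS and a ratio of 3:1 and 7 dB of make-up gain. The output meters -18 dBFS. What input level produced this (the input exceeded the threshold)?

Stripping the +7 dB make-up gives -25 dBFS at the gain stage.
That's 4 dB above the -29 dBFS threshold.
Undo the ratio: input overshoot = 4 × 3 = 12 dB, giving input = -17 dBFS.

-17 dBFS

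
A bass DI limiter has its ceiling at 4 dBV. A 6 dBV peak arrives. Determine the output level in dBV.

4 dBV

At ∞:1, everything above 4 dBV is held at the ceiling.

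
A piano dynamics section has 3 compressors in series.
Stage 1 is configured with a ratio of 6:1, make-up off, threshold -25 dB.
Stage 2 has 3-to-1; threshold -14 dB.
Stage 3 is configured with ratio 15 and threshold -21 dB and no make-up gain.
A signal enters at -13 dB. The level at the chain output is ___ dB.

-23 dB

Stage 1: -13 dB is 12 dB over -25 dB; at 6:1 that becomes 2 dB over, giving -23 dB.
Stage 2: -23 dB ≤ -14 dB, so stage 2 doesn't engage; output -23 dB.
Stage 3: -23 dB is at or below the -21 dB threshold — no compression; output -23 dB.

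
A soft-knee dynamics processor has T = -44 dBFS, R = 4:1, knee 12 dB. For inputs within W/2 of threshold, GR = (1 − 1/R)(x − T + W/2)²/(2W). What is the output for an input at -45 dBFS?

-45.78125 dBFS

x − T + W/2 = -45 − (-44) + 6 = 5.
GR = (1 − 1/4) × 5² / 24 = 0.75 × 25 / 24 = 0.78125 dB.
Output = -45 − 0.78125 = -45.78125 dBFS.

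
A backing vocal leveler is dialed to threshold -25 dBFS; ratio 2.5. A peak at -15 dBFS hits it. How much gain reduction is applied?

The signal is 10 dB above threshold.
At 2.5:1, output sits 10/2.5 = 4 dB above threshold.
GR = overshoot in − overshoot out = 10 − 4 = 6 dB.

6 dB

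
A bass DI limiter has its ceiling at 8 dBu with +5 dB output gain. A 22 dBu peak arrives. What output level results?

13 dBu

A brickwall limiter is an ∞:1 compressor: any input above the ceiling is clamped to 8 dBu.
Output gain then adds 5 dB: 8 + 5 = 13 dBu.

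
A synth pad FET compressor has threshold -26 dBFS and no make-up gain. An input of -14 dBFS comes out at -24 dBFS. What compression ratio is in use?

6:1

Input overshoot = -14 − (-26) = 12 dB; output overshoot = -24 − (-26) = 2 dB.
Ratio = 12 / 2 = 6.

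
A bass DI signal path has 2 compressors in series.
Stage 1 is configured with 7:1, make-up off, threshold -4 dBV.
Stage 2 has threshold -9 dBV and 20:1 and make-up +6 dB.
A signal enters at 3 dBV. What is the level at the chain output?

-2.7 dBV

Stage 1: 3 dBV is 7 dB over -4 dBV; at 7:1 that becomes 1 dB over, giving -3 dBV.
Stage 2: 6 dB above -9 dBV, reduced 20:1 to 0.3 dB above → -8.7 dBV; +6 dB make-up → -2.7 dBV.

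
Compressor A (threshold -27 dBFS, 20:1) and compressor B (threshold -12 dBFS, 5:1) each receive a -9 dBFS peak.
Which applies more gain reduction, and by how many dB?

A: GR = 18 − 18/20 = 17.1 dB.
B: GR = 3 − 3/5 = 2.4 dB.
Difference: 14.7 dB in favour of A.

A, by 14.7 dB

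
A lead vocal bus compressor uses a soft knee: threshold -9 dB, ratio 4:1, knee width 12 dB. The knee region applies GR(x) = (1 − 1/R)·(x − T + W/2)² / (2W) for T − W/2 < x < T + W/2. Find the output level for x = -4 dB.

x − T + W/2 = -4 − (-9) + 6 = 11.
GR = (1 − 1/4) × 11² / 24 = 0.75 × 121 / 24 = 3.78125 dB.
Output = -4 − 3.78125 = -7.78125 dB.

-7.78125 dB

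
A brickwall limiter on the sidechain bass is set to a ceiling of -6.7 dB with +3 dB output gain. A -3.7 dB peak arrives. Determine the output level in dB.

At ∞:1, everything above -6.7 dB is held at the ceiling.
Output gain then adds 3 dB: -6.7 + 3 = -3.7 dB.

-3.7 dB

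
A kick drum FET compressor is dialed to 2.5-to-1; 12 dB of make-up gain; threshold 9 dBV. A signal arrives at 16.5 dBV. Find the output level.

24 dBV

Overshoot: 16.5 − 9 = 7.5 dB.
At 2.5:1 the overshoot is divided by 2.5, leaving 3 dB above threshold.
So the level is 9 + 3 = 12 dBV; make-up adds 12 dB, giving 24 dBV.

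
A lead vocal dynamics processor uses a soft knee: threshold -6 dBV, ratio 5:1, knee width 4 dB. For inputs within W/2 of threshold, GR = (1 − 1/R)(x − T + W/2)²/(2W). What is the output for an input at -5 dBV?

-5.9 dBV

x − T + W/2 = -5 − (-6) + 2 = 3.
GR = (1 − 1/5) × 3² / 8 = 0.8 × 9 / 8 = 0.9 dB.
Output = -5 − 0.9 = -5.9 dBV.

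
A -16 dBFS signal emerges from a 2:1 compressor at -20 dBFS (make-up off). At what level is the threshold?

Gain reduction = -16 − (-20) = 4 dB; output overshoot = GR / (R − 1) = 4 / 1 = 4 dB.
Threshold = output − output overshoot = -20 − 4 = -24 dBFS.

-24 dBFS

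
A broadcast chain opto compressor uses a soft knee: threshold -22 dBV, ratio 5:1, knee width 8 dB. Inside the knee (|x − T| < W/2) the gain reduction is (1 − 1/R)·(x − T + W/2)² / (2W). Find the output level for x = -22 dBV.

x − T + W/2 = -22 − (-22) + 4 = 4.
GR = (1 − 1/5) × 4² / 16 = 0.8 × 16 / 16 = 0.8 dB.
Output = -22 − 0.8 = -22.8 dBV.

-22.8 dBV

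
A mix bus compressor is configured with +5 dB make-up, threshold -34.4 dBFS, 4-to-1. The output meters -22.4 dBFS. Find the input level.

-6.4 dBFS

Remove make-up: -22.4 − 5 = -27.4 dBFS.
Post-compression overshoot = -27.4 − (-34.4) = 7 dB.
Input overshoot = R × output overshoot = 28 dB → input = -34.4 + 28 = -6.4 dBFS.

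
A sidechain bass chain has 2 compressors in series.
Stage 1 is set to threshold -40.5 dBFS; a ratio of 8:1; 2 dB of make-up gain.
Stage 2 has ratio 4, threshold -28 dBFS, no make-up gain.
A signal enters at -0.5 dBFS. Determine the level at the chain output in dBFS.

Stage 1: -0.5 dBFS is 40 dB over -40.5 dBFS; at 8:1 that becomes 5 dB over, giving -35.5 dBFS; +2 dB make-up → -33.5 dBFS.
Stage 2: -33.5 dBFS ≤ -28 dBFS, so stage 2 doesn't engage; output -33.5 dBFS.

-33.5 dBFS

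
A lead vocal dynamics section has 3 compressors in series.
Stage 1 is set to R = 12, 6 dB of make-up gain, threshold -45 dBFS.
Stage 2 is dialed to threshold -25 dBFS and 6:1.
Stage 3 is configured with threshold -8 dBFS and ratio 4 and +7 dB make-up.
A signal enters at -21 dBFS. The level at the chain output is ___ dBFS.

Stage 1: 24 dB above -45 dBFS, reduced 12:1 to 2 dB above → -43 dBFS; +6 dB make-up → -37 dBFS.
Stage 2: below threshold (-37 ≤ -25); passes unchanged; output -37 dBFS.
Stage 3: -37 dBFS ≤ -8 dBFS, so stage 3 doesn't engage; make-up brings it to -30 dBFS.

-30 dBFS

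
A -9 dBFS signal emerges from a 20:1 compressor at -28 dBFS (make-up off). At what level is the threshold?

Let T be the threshold. Output overshoot = (input overshoot)/R, so -28 − T = (-9 − T)/20.
20·(-28 − T) = -9 − T → 19·T = -560 − (-9) = -551.
T = -551/19 = -29 dBFS.

-29 dBFS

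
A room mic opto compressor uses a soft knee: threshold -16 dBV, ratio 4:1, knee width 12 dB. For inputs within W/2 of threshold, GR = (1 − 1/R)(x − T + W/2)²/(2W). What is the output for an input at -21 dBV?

-21.03125 dBV

x − T + W/2 = -21 − (-16) + 6 = 1.
GR = (1 − 1/4) × 1² / 24 = 0.75 × 1 / 24 = 0.03125 dB.
Output = -21 − 0.03125 = -21.03125 dBV.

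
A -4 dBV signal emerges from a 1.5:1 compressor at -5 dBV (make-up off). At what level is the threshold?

-7 dBV

Gain reduction = -4 − (-5) = 1 dB; output overshoot = GR / (R − 1) = 1 / 0.5 = 2 dB.
Threshold = output − output overshoot = -5 − 2 = -7 dBV.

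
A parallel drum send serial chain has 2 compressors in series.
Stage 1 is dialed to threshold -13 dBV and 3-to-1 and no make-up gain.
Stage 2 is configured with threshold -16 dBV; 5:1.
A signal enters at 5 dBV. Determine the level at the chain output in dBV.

-14.2 dBV

Stage 1: 5 dBV is 18 dB over -13 dBV; at 3:1 that becomes 6 dB over, giving -7 dBV.
Stage 2: overshoot 9 dB → 9/5 = 1.8 dB → -14.2 dBV.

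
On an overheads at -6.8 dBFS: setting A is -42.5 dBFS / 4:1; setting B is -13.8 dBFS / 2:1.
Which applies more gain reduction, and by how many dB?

A, by 23.275 dB

A: GR = 35.7 − 35.7/4 = 26.775 dB.
B: GR = 7 − 7/2 = 3.5 dB.
A reduces 23.275 dB more.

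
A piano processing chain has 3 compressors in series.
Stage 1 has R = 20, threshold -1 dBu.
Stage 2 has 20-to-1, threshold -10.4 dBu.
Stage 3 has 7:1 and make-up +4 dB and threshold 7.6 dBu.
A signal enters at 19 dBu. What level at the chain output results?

-5.88 dBu

Stage 1: 20 dB above -1 dBu, reduced 20:1 to 1 dB above → 0 dBu.
Stage 2: 10.4 dB above -10.4 dBu, reduced 20:1 to 0.52 dB above → -9.88 dBu.
Stage 3: -9.88 dBu ≤ 7.6 dBu, so stage 3 doesn't engage; make-up brings it to -5.88 dBu.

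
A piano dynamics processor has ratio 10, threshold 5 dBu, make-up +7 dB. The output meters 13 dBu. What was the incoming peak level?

Remove make-up: 13 − 7 = 6 dBu.
Post-compression overshoot = 6 − 5 = 1 dB.
Input overshoot = R × output overshoot = 10 dB → input = 5 + 10 = 15 dBu.

15 dBu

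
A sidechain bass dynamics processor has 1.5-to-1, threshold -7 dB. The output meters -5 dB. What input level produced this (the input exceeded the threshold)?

-4 dB

That's 2 dB above the -7 dB threshold.
Before 1.5:1 compression the overshoot was 2 × 1.5 = 3 dB, so input = -7 + 3 = -4 dB.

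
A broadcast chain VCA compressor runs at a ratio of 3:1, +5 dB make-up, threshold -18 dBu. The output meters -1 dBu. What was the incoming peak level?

18 dBu

Remove make-up: -1 − 5 = -6 dBu.
That's 12 dB above the -18 dBu threshold.
Input overshoot = R × output overshoot = 36 dB → input = -18 + 36 = 18 dBu.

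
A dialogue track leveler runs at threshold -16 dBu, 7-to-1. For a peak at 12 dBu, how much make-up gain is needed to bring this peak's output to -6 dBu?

6 dB

Overshoot 28 dB → 28/7 = 4 dB after compression, so the compressed level is -16 + 4 = -12 dBu.
Make-up = target − compressed = -6 − (-12) = 6 dB.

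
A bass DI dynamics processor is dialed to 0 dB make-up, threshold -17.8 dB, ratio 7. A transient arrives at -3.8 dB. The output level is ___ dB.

-3.8 dB sits 14 dB over threshold.
7:1 compression reduces that to 14/7 = 2 dB over.
That puts the output at -15.8 dB.

-15.8 dB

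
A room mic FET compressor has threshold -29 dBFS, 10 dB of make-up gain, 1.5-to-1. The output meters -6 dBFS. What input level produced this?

Stripping the +10 dB make-up gives -16 dBFS at the gain stage.
That's 13 dB above the -29 dBFS threshold.
Undo the ratio: input overshoot = 13 × 1.5 = 19.5 dB, giving input = -9.5 dBFS.

-9.5 dBFS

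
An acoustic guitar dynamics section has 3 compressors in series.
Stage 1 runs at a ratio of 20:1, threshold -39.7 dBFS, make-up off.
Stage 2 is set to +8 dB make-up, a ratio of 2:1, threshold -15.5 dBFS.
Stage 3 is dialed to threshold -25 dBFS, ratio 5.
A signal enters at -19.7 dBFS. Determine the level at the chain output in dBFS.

Stage 1: overshoot 20 dB → 20/20 = 1 dB → -38.7 dBFS.
Stage 2: below threshold (-38.7 ≤ -15.5); passes unchanged; make-up brings it to -30.7 dBFS.
Stage 3: -30.7 dBFS ≤ -25 dBFS, so stage 3 doesn't engage; output -30.7 dBFS.

-30.7 dBFS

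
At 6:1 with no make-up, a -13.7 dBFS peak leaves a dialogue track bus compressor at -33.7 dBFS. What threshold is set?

Gain reduction = -13.7 − (-33.7) = 20 dB; output overshoot = GR / (R − 1) = 20 / 5 = 4 dB.
Threshold = output − output overshoot = -33.7 − 4 = -37.7 dBFS.

-37.7 dBFS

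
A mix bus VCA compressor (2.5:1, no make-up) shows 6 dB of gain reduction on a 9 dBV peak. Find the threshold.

Input is 10 dB above T (since output overshoot × R = input overshoot: (3 − T)·2.5 = 9 − T gives T = -1 dBV).
Check: -1 + (9 − (-1))/2.5 = -1 + 4 = 3 dBV. ✓

-1 dBV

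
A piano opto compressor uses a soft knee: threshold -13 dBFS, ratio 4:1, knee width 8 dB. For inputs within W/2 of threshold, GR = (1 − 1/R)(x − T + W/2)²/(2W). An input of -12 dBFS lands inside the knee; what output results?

-13.171875 dBFS

x − T + W/2 = -12 − (-13) + 4 = 5.
GR = (1 − 1/4) × 5² / 16 = 0.75 × 25 / 16 = 1.171875 dB.
Output = -12 − 1.171875 = -13.171875 dBFS.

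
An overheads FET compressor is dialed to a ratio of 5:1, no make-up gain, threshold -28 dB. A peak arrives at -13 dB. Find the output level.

Overshoot: -13 − (-28) = 15 dB.
5:1 compression reduces that to 15/5 = 3 dB over.
That puts the output at -25 dB.

-25 dB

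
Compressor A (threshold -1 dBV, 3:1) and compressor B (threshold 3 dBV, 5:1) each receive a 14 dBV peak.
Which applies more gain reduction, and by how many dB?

A: 15 dB over, compressed to 5 dB over, so 10 dB of GR.
B: 11 dB over, compressed to 2.2 dB over, so 8.8 dB of GR.
A applies 1.2 dB more gain reduction.

A, by 1.2 dB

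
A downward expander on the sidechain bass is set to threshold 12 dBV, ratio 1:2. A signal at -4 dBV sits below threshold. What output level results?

-20 dBV

Below threshold, a 1:2 expander applies gain = (2−1)×(T − x) of attenuation.
(2−1) × 16 = 16 dB, so output = -4 − 16 = -20 dBV.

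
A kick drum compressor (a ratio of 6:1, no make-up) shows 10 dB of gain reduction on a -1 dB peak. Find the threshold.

Let T be the threshold. Output overshoot = (input overshoot)/R, so -11 − T = (-1 − T)/6.
6·(-11 − T) = -1 − T → 5·T = -66 − (-1) = -65.
T = -65/5 = -13 dB.

-13 dB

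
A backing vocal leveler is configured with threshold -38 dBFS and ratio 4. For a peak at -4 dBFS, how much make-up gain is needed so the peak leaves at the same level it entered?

Overshoot 34 dB → 34/4 = 8.5 dB after compression, so the compressed level is -38 + 8.5 = -29.5 dBFS.
Make-up = target − compressed = -4 − (-29.5) = 25.5 dB.

25.5 dB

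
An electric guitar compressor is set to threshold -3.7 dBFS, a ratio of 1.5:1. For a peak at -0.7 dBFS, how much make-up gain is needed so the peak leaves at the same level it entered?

1 dB

Overshoot 3 dB → 3/1.5 = 2 dB after compression, so the compressed level is -3.7 + 2 = -1.7 dBFS.
Make-up = target − compressed = -0.7 − (-1.7) = 1 dB.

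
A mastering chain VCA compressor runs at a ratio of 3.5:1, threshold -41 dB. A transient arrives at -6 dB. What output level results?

-31 dB

Overshoot: -6 − (-41) = 35 dB.
The 35 dB excess becomes 10 dB after 3.5:1 reduction.
That puts the output at -31 dB.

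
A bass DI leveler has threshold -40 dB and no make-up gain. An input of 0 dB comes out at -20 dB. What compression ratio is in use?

Input overshoot = 0 − (-40) = 40 dB; output overshoot = -20 − (-40) = 20 dB.
Ratio = 40 / 20 = 2.

2:1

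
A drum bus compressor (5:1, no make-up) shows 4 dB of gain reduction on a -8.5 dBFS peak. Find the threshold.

-13.5 dBFS

Let T be the threshold. Output overshoot = (input overshoot)/R, so -12.5 − T = (-8.5 − T)/5.
5·(-12.5 − T) = -8.5 − T → 4·T = -62.5 − (-8.5) = -54.
T = -54/4 = -13.5 dBFS.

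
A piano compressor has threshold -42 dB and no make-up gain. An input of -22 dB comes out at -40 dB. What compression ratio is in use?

10:1

Input overshoot = -22 − (-42) = 20 dB; output overshoot = -40 − (-42) = 2 dB.
Ratio = 20 / 2 = 10.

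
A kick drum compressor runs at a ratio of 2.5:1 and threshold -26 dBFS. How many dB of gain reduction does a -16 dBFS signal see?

6 dB

The signal is 10 dB above threshold.
A 2.5:1 ratio leaves 4 dB of that excess.
Gain reduction = 10 − 4 = 6 dB.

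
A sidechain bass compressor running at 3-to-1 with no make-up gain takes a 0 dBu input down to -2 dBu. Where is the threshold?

-3 dBu

Input is 3 dB above T (since output overshoot × R = input overshoot: (-2 − T)·3 = 0 − T gives T = -3 dBu).
Check: -3 + (0 − (-3))/3 = -3 + 1 = -2 dBu. ✓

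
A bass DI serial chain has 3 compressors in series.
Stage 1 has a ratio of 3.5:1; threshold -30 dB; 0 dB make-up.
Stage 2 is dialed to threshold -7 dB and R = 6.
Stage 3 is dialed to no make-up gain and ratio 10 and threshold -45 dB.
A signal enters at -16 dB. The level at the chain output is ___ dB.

-43.1 dB

Stage 1: 14 dB above -30 dB, reduced 3.5:1 to 4 dB above → -26 dB.
Stage 2: -26 dB is at or below the -7 dB threshold — no compression; output -26 dB.
Stage 3: -26 dB is 19 dB over -45 dB; at 10:1 that becomes 1.9 dB over, giving -43.1 dB.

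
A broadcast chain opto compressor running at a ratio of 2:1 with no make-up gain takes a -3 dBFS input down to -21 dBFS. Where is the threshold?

-39 dBFS

Input is 36 dB above T (since output overshoot × R = input overshoot: (-21 − T)·2 = -3 − T gives T = -39 dBFS).
Check: -39 + (-3 − (-39))/2 = -39 + 18 = -21 dBFS. ✓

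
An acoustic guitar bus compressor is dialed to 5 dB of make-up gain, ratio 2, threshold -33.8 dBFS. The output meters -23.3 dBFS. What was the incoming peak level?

-22.8 dBFS

Stripping the +5 dB make-up gives -28.3 dBFS at the gain stage.
The compressed level sits -28.3 − (-33.8) = 5.5 dB over threshold.
Input overshoot = R × output overshoot = 11 dB → input = -33.8 + 11 = -22.8 dBFS.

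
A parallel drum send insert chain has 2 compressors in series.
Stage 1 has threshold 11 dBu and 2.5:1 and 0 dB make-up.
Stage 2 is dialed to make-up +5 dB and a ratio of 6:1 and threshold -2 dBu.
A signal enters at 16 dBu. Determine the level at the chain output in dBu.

5.5 dBu

Stage 1: overshoot 5 dB → 5/2.5 = 2 dB → 13 dBu.
Stage 2: 13 dBu is 15 dB over -2 dBu; at 6:1 that becomes 2.5 dB over, giving 0.5 dBu; +5 dB make-up → 5.5 dBu.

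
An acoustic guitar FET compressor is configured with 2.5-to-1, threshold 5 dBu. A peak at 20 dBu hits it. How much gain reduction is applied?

9 dB

Overshoot = 20 − 5 = 15 dB.
After 2.5:1 compression the overshoot becomes 15/2.5 = 6 dB.
GR = overshoot in − overshoot out = 15 − 6 = 9 dB.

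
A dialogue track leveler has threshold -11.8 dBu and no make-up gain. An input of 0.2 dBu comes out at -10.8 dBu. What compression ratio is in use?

Input overshoot = 0.2 − (-11.8) = 12 dB; output overshoot = -10.8 − (-11.8) = 1 dB.
Ratio = 12 / 1 = 12.

12:1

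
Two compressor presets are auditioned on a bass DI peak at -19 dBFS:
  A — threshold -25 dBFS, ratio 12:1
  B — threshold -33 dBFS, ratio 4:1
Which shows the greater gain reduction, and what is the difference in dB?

B, by 5 dB

A: GR = 6 − 6/12 = 5.5 dB.
B: GR = 14 − 14/4 = 10.5 dB.
B reduces 5 dB more.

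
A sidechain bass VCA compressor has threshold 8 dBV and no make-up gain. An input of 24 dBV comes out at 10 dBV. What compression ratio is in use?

Input overshoot = 24 − 8 = 16 dB; output overshoot = 10 − 8 = 2 dB.
Ratio = 16 / 2 = 8.

8:1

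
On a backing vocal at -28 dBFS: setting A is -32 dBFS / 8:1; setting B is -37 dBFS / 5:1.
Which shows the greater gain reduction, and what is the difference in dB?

B, by 3.7 dB

A: GR = 4 − 4/8 = 3.5 dB.
B: GR = 9 − 9/5 = 7.2 dB.
Difference: 3.7 dB in favour of B.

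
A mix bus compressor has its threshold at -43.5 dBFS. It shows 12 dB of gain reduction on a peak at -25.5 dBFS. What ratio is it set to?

Input overshoot = -25.5 − (-43.5) = 18 dB.
Output overshoot = 18 − 12 = 6 dB.
Ratio = input overshoot / output overshoot = 18 / 6 = 3.

3:1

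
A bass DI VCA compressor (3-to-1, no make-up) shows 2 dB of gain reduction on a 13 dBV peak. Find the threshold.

Input is 3 dB above T (since output overshoot × R = input overshoot: (11 − T)·3 = 13 − T gives T = 10 dBV).
Check: 10 + (13 − 10)/3 = 10 + 1 = 11 dBV. ✓

10 dBV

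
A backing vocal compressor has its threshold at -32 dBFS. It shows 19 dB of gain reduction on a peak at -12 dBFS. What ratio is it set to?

20:1

Input overshoot = -12 − (-32) = 20 dB.
Output overshoot = 20 − 19 = 1 dB.
Ratio = input overshoot / output overshoot = 20 / 1 = 20.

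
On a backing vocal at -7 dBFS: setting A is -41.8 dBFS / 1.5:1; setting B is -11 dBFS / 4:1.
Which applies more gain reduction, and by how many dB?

A, by 8.6 dB

A: overshoot 34.8 dB → output overshoot 23.2 dB → GR 11.6 dB.
B: overshoot 4 dB → output overshoot 1 dB → GR 3 dB.
A reduces 8.6 dB more.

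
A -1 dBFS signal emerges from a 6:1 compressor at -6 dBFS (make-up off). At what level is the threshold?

Gain reduction = -1 − (-6) = 5 dB; output overshoot = GR / (R − 1) = 5 / 5 = 1 dB.
Threshold = output − output overshoot = -6 − 1 = -7 dBFS.

-7 dBFS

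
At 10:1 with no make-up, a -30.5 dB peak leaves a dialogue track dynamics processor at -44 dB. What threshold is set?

-45.5 dB

Input is 15 dB above T (since output overshoot × R = input overshoot: (-44 − T)·10 = -30.5 − T gives T = -45.5 dB).
Check: -45.5 + (-30.5 − (-45.5))/10 = -45.5 + 1.5 = -44 dB. ✓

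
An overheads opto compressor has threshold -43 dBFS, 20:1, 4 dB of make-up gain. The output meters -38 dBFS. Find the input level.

Remove make-up: -38 − 4 = -42 dBFS.
That's 1 dB above the -43 dBFS threshold.
Before 20:1 compression the overshoot was 1 × 20 = 20 dB, so input = -43 + 20 = -23 dBFS.

-23 dBFS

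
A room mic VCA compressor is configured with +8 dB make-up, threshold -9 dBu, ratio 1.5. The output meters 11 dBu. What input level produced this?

9 dBu

Before make-up, the level was 11 − 8 = 3 dBu.
Post-compression overshoot = 3 − (-9) = 12 dB.
Input overshoot = R × output overshoot = 18 dB → input = -9 + 18 = 9 dBu.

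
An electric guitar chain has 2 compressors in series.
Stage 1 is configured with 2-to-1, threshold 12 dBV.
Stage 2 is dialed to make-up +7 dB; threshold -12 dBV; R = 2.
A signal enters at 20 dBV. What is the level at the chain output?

Stage 1: overshoot 8 dB → 8/2 = 4 dB → 16 dBV.
Stage 2: 16 dBV is 28 dB over -12 dBV; at 2:1 that becomes 14 dB over, giving 2 dBV; +7 dB make-up → 9 dBV.

9 dBV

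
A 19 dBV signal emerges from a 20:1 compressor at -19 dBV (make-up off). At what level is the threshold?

-21 dBV

Gain reduction = 19 − (-19) = 38 dB; output overshoot = GR / (R − 1) = 38 / 19 = 2 dB.
Threshold = output − output overshoot = -19 − 2 = -21 dBV.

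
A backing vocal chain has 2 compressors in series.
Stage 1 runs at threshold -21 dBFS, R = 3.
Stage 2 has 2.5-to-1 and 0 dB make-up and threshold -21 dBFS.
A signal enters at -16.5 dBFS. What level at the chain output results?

-20.4 dBFS

Stage 1: overshoot 4.5 dB → 4.5/3 = 1.5 dB → -19.5 dBFS.
Stage 2: 1.5 dB above -21 dBFS, reduced 2.5:1 to 0.6 dB above → -20.4 dBFS.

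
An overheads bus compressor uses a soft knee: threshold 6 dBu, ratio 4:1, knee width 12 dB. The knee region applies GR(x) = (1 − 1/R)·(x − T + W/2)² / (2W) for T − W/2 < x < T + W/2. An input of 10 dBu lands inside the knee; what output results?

6.875 dBu

x − T + W/2 = 10 − 6 + 6 = 10.
GR = (1 − 1/4) × 10² / 24 = 0.75 × 100 / 24 = 3.125 dB.
Output = 10 − 3.125 = 6.875 dBu.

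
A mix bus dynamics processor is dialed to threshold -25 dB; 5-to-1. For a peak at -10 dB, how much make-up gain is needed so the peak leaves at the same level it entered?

Without make-up, output = threshold + overshoot/5 = -25 + 3 = -22 dB.
Gap to target: 12 dB.

12 dB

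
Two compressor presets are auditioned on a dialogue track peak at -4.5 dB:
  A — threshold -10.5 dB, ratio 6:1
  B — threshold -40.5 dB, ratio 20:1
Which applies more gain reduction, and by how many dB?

A: overshoot 6 dB → output overshoot 1 dB → GR 5 dB.
B: overshoot 36 dB → output overshoot 1.8 dB → GR 34.2 dB.
B applies 29.2 dB more gain reduction.

B, by 29.2 dB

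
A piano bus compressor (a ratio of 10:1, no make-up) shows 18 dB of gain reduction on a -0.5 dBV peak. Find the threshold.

-20.5 dBV

Gain reduction = -0.5 − (-18.5) = 18 dB; output overshoot = GR / (R − 1) = 18 / 9 = 2 dB.
Threshold = output − output overshoot = -18.5 − 2 = -20.5 dBV.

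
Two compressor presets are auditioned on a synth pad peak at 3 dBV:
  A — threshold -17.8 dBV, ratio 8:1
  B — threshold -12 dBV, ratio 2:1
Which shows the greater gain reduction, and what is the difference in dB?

A: overshoot 20.8 dB → output overshoot 2.6 dB → GR 18.2 dB.
B: overshoot 15 dB → output overshoot 7.5 dB → GR 7.5 dB.
Difference: 10.7 dB in favour of A.

A, by 10.7 dB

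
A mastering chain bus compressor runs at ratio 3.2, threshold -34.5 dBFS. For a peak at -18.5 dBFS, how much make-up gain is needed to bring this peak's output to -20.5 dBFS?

9 dB

Without make-up, output = threshold + overshoot/3.2 = -34.5 + 5 = -29.5 dBFS.
Gap to target: 9 dB.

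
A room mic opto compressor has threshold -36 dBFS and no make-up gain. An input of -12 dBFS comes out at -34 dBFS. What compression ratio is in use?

Input overshoot = -12 − (-36) = 24 dB; output overshoot = -34 − (-36) = 2 dB.
Ratio = 24 / 2 = 12.

12:1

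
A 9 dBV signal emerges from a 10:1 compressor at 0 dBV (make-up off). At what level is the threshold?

-1 dBV

Gain reduction = 9 − 0 = 9 dB; output overshoot = GR / (R − 1) = 9 / 9 = 1 dB.
Threshold = output − output overshoot = 0 − 1 = -1 dBV.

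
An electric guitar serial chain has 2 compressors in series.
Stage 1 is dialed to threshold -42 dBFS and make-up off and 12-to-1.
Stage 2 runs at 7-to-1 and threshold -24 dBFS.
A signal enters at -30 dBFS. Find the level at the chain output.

-41 dBFS

Stage 1: -30 dBFS is 12 dB over -42 dBFS; at 12:1 that becomes 1 dB over, giving -41 dBFS.
Stage 2: -41 dBFS is at or below the -24 dBFS threshold — no compression; output -41 dBFS.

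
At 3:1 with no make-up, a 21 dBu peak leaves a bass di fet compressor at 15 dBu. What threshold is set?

12 dBu

Let T be the threshold. Output overshoot = (input overshoot)/R, so 15 − T = (21 − T)/3.
3·(15 − T) = 21 − T → 2·T = 45 − 21 = 24.
T = 24/2 = 12 dBu.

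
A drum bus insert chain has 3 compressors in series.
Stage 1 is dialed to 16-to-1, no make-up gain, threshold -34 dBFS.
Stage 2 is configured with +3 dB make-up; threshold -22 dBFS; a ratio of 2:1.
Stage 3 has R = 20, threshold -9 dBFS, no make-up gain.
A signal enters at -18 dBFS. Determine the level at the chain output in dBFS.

Stage 1: overshoot 16 dB → 16/16 = 1 dB → -33 dBFS.
Stage 2: -33 dBFS is at or below the -22 dBFS threshold — no compression; make-up brings it to -30 dBFS.
Stage 3: below threshold (-30 ≤ -9); passes unchanged; output -30 dBFS.

-30 dBFS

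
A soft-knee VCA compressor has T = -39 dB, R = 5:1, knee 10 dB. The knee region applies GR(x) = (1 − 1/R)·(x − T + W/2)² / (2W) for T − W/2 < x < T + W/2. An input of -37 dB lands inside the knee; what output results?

x − T + W/2 = -37 − (-39) + 5 = 7.
GR = (1 − 1/5) × 7² / 20 = 0.8 × 49 / 20 = 1.96 dB.
Output = -37 − 1.96 = -38.96 dB.

-38.96 dB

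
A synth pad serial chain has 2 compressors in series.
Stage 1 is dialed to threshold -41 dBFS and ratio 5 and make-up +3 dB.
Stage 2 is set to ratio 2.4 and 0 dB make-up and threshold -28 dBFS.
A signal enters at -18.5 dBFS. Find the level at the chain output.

Stage 1: overshoot 22.5 dB → 22.5/5 = 4.5 dB → -36.5 dBFS; +3 dB make-up → -33.5 dBFS.
Stage 2: below threshold (-33.5 ≤ -28); passes unchanged; output -33.5 dBFS.

-33.5 dBFS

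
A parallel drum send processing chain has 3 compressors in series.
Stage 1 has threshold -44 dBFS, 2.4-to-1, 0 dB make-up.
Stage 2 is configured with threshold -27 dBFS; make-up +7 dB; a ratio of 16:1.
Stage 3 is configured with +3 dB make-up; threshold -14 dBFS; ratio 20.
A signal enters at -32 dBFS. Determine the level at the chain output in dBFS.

Stage 1: 12 dB above -44 dBFS, reduced 2.4:1 to 5 dB above → -39 dBFS.
Stage 2: -39 dBFS is at or below the -27 dBFS threshold — no compression; make-up brings it to -32 dBFS.
Stage 3: -32 dBFS ≤ -14 dBFS, so stage 3 doesn't engage; make-up brings it to -29 dBFS.

-29 dBFS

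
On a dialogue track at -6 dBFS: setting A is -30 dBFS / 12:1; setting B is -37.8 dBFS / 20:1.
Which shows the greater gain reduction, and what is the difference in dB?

A: overshoot 24 dB → output overshoot 2 dB → GR 22 dB.
B: overshoot 31.8 dB → output overshoot 1.59 dB → GR 30.21 dB.
Difference: 8.21 dB in favour of B.

B, by 8.21 dB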